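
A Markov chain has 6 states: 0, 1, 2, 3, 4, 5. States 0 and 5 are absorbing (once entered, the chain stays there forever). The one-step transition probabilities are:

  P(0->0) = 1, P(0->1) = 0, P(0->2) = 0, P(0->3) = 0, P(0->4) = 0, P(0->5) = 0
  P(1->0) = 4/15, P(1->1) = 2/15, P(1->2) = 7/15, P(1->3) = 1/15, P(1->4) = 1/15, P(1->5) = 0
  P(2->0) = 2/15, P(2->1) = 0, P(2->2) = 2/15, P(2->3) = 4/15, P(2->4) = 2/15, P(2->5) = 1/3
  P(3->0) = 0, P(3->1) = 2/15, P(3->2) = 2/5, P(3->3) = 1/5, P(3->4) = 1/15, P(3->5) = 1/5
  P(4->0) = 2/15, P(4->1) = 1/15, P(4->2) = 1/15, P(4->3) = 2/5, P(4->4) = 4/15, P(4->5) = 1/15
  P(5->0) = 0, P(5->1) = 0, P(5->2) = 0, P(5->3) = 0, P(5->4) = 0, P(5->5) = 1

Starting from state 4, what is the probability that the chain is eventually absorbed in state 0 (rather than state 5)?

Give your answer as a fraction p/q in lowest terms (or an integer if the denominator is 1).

Let a_i = P(absorbed in 0 | start in state i).
Boundary conditions: a_0 = 1, a_5 = 0.
For each transient state i, a_i = sum_j P(i->j) * a_j:
  a_1 = 4/15*a_0 + 2/15*a_1 + 7/15*a_2 + 1/15*a_3 + 1/15*a_4 + 0*a_5
  a_2 = 2/15*a_0 + 0*a_1 + 2/15*a_2 + 4/15*a_3 + 2/15*a_4 + 1/3*a_5
  a_3 = 0*a_0 + 2/15*a_1 + 2/5*a_2 + 1/5*a_3 + 1/15*a_4 + 1/5*a_5
  a_4 = 2/15*a_0 + 1/15*a_1 + 1/15*a_2 + 2/5*a_3 + 4/15*a_4 + 1/15*a_5

Substituting a_0 = 1 and a_5 = 0, rearrange to (I - Q) a = r where r[i] = P(i -> 0):
  [13/15, -7/15, -1/15, -1/15] . (a_1, a_2, a_3, a_4) = 4/15
  [0, 13/15, -4/15, -2/15] . (a_1, a_2, a_3, a_4) = 2/15
  [-2/15, -2/5, 4/5, -1/15] . (a_1, a_2, a_3, a_4) = 0
  [-1/15, -1/15, -2/5, 11/15] . (a_1, a_2, a_3, a_4) = 2/15

Solving yields:
  a_1 = 7796/14979
  a_2 = 4478/14979
  a_3 = 4042/14979
  a_4 = 6044/14979

Starting state is 4, so the absorption probability is a_4 = 6044/14979.

Answer: 6044/14979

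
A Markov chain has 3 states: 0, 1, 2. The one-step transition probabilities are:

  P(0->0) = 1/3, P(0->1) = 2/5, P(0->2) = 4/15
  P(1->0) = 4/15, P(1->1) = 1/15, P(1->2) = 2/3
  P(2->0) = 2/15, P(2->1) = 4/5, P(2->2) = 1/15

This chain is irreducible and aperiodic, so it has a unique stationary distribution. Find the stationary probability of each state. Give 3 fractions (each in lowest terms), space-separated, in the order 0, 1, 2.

The stationary distribution satisfies pi = pi * P, i.e.:
  pi_0 = 1/3*pi_0 + 4/15*pi_1 + 2/15*pi_2
  pi_1 = 2/5*pi_0 + 1/15*pi_1 + 4/5*pi_2
  pi_2 = 4/15*pi_0 + 2/3*pi_1 + 1/15*pi_2
with normalization: pi_0 + pi_1 + pi_2 = 1.

Using the first 2 balance equations plus normalization, the linear system A*pi = b is:
  [-2/3, 4/15, 2/15] . pi = 0
  [2/5, -14/15, 4/5] . pi = 0
  [1, 1, 1] . pi = 1

Solving yields:
  pi_0 = 19/81
  pi_1 = 11/27
  pi_2 = 29/81

Verification (pi * P):
  19/81*1/3 + 11/27*4/15 + 29/81*2/15 = 19/81 = pi_0  (ok)
  19/81*2/5 + 11/27*1/15 + 29/81*4/5 = 11/27 = pi_1  (ok)
  19/81*4/15 + 11/27*2/3 + 29/81*1/15 = 29/81 = pi_2  (ok)

Answer: 19/81 11/27 29/81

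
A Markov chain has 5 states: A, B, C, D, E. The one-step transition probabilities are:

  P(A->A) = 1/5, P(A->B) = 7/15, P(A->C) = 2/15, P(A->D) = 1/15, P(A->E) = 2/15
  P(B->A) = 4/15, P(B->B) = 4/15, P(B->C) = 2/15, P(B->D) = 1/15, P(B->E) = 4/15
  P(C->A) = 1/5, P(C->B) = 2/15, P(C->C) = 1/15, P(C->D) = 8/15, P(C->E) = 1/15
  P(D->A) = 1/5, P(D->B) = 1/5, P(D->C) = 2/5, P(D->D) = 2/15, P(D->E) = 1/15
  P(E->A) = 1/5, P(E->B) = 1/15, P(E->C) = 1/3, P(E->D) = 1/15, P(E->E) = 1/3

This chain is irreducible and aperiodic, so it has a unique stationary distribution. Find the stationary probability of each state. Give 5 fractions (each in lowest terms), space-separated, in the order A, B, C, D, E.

Answer: 1669/7735 366/1547 1553/7735 1329/7735 1354/7735

Derivation:
The stationary distribution satisfies pi = pi * P, i.e.:
  pi_A = 1/5*pi_A + 4/15*pi_B + 1/5*pi_C + 1/5*pi_D + 1/5*pi_E
  pi_B = 7/15*pi_A + 4/15*pi_B + 2/15*pi_C + 1/5*pi_D + 1/15*pi_E
  pi_C = 2/15*pi_A + 2/15*pi_B + 1/15*pi_C + 2/5*pi_D + 1/3*pi_E
  pi_D = 1/15*pi_A + 1/15*pi_B + 8/15*pi_C + 2/15*pi_D + 1/15*pi_E
  pi_E = 2/15*pi_A + 4/15*pi_B + 1/15*pi_C + 1/15*pi_D + 1/3*pi_E
with normalization: pi_A + pi_B + pi_C + pi_D + pi_E = 1.

Using the first 4 balance equations plus normalization, the linear system A*pi = b is:
  [-4/5, 4/15, 1/5, 1/5, 1/5] . pi = 0
  [7/15, -11/15, 2/15, 1/5, 1/15] . pi = 0
  [2/15, 2/15, -14/15, 2/5, 1/3] . pi = 0
  [1/15, 1/15, 8/15, -13/15, 1/15] . pi = 0
  [1, 1, 1, 1, 1] . pi = 1

Solving yields:
  pi_A = 1669/7735
  pi_B = 366/1547
  pi_C = 1553/7735
  pi_D = 1329/7735
  pi_E = 1354/7735

Verification (pi * P):
  1669/7735*1/5 + 366/1547*4/15 + 1553/7735*1/5 + 1329/7735*1/5 + 1354/7735*1/5 = 1669/7735 = pi_A  (ok)
  1669/7735*7/15 + 366/1547*4/15 + 1553/7735*2/15 + 1329/7735*1/5 + 1354/7735*1/15 = 366/1547 = pi_B  (ok)
  1669/7735*2/15 + 366/1547*2/15 + 1553/7735*1/15 + 1329/7735*2/5 + 1354/7735*1/3 = 1553/7735 = pi_C  (ok)
  1669/7735*1/15 + 366/1547*1/15 + 1553/7735*8/15 + 1329/7735*2/15 + 1354/7735*1/15 = 1329/7735 = pi_D  (ok)
  1669/7735*2/15 + 366/1547*4/15 + 1553/7735*1/15 + 1329/7735*1/15 + 1354/7735*1/3 = 1354/7735 = pi_E  (ok)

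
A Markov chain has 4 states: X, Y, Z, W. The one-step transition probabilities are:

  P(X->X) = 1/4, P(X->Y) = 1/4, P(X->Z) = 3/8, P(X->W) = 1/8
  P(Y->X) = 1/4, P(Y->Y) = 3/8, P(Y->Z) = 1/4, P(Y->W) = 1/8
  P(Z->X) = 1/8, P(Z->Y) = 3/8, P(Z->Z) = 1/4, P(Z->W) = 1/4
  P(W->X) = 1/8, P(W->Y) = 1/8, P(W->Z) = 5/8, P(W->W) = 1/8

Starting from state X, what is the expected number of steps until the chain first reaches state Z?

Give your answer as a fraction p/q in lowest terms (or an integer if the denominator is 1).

Answer: 448/167

Derivation:
Let h_i = expected steps to first reach Z from state i.
Boundary: h_Z = 0.
First-step equations for the other states:
  h_X = 1 + 1/4*h_X + 1/4*h_Y + 3/8*h_Z + 1/8*h_W
  h_Y = 1 + 1/4*h_X + 3/8*h_Y + 1/4*h_Z + 1/8*h_W
  h_W = 1 + 1/8*h_X + 1/8*h_Y + 5/8*h_Z + 1/8*h_W

Substituting h_Z = 0 and rearranging gives the linear system (I - Q) h = 1:
  [3/4, -1/4, -1/8] . (h_X, h_Y, h_W) = 1
  [-1/4, 5/8, -1/8] . (h_X, h_Y, h_W) = 1
  [-1/8, -1/8, 7/8] . (h_X, h_Y, h_W) = 1

Solving yields:
  h_X = 448/167
  h_Y = 512/167
  h_W = 328/167

Starting state is X, so the expected hitting time is h_X = 448/167.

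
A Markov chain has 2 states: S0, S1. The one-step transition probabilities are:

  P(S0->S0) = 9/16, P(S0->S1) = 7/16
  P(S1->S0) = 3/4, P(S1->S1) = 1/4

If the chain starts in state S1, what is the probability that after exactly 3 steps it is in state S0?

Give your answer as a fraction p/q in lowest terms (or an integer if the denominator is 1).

Computing P^3 by repeated multiplication:
P^1 =
  S0: [9/16, 7/16]
  S1: [3/4, 1/4]
P^2 =
  S0: [165/256, 91/256]
  S1: [39/64, 25/64]
P^3 =
  S0: [2577/4096, 1519/4096]
  S1: [651/1024, 373/1024]

(P^3)[S1 -> S0] = 651/1024

Answer: 651/1024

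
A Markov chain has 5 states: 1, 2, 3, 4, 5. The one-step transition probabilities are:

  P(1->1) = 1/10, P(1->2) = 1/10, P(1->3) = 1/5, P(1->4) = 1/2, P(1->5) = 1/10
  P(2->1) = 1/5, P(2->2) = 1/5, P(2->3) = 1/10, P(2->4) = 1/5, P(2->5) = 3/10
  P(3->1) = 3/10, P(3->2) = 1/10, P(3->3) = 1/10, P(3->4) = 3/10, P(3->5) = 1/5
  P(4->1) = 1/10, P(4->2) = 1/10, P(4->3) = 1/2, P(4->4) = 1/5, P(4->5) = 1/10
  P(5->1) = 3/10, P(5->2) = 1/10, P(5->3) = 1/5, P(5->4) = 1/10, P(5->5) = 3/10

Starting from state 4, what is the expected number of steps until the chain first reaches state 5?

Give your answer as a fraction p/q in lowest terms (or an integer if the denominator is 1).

Answer: 2190/331

Derivation:
Let h_i = expected steps to first reach 5 from state i.
Boundary: h_5 = 0.
First-step equations for the other states:
  h_1 = 1 + 1/10*h_1 + 1/10*h_2 + 1/5*h_3 + 1/2*h_4 + 1/10*h_5
  h_2 = 1 + 1/5*h_1 + 1/5*h_2 + 1/10*h_3 + 1/5*h_4 + 3/10*h_5
  h_3 = 1 + 3/10*h_1 + 1/10*h_2 + 1/10*h_3 + 3/10*h_4 + 1/5*h_5
  h_4 = 1 + 1/10*h_1 + 1/10*h_2 + 1/2*h_3 + 1/5*h_4 + 1/10*h_5

Substituting h_5 = 0 and rearranging gives the linear system (I - Q) h = 1:
  [9/10, -1/10, -1/5, -1/2] . (h_1, h_2, h_3, h_4) = 1
  [-1/5, 4/5, -1/10, -1/5] . (h_1, h_2, h_3, h_4) = 1
  [-3/10, -1/10, 9/10, -3/10] . (h_1, h_2, h_3, h_4) = 1
  [-1/10, -1/10, -1/2, 4/5] . (h_1, h_2, h_3, h_4) = 1

Solving yields:
  h_1 = 2235/331
  h_2 = 1775/331
  h_3 = 2040/331
  h_4 = 2190/331

Starting state is 4, so the expected hitting time is h_4 = 2190/331.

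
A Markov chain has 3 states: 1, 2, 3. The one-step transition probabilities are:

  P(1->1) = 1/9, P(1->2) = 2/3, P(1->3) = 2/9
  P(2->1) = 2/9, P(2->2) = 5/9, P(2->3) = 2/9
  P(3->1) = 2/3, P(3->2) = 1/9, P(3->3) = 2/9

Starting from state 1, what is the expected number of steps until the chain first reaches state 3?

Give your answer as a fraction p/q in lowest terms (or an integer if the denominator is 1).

Answer: 9/2

Derivation:
Let h_i = expected steps to first reach 3 from state i.
Boundary: h_3 = 0.
First-step equations for the other states:
  h_1 = 1 + 1/9*h_1 + 2/3*h_2 + 2/9*h_3
  h_2 = 1 + 2/9*h_1 + 5/9*h_2 + 2/9*h_3

Substituting h_3 = 0 and rearranging gives the linear system (I - Q) h = 1:
  [8/9, -2/3] . (h_1, h_2) = 1
  [-2/9, 4/9] . (h_1, h_2) = 1

Solving yields:
  h_1 = 9/2
  h_2 = 9/2

Starting state is 1, so the expected hitting time is h_1 = 9/2.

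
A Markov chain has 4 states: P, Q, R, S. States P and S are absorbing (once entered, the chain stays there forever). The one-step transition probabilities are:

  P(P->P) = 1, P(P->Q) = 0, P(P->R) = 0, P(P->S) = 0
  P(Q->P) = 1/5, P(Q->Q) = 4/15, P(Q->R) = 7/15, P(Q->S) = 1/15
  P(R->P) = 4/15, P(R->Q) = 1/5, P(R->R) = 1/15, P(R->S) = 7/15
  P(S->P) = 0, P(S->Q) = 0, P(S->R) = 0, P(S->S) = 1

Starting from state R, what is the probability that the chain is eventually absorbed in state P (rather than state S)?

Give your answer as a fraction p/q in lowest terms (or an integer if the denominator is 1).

Let a_i = P(absorbed in P | start in state i).
Boundary conditions: a_P = 1, a_S = 0.
For each transient state i, a_i = sum_j P(i->j) * a_j:
  a_Q = 1/5*a_P + 4/15*a_Q + 7/15*a_R + 1/15*a_S
  a_R = 4/15*a_P + 1/5*a_Q + 1/15*a_R + 7/15*a_S

Substituting a_P = 1 and a_S = 0, rearrange to (I - Q) a = r where r[i] = P(i -> P):
  [11/15, -7/15] . (a_Q, a_R) = 1/5
  [-1/5, 14/15] . (a_Q, a_R) = 4/15

Solving yields:
  a_Q = 10/19
  a_R = 53/133

Starting state is R, so the absorption probability is a_R = 53/133.

Answer: 53/133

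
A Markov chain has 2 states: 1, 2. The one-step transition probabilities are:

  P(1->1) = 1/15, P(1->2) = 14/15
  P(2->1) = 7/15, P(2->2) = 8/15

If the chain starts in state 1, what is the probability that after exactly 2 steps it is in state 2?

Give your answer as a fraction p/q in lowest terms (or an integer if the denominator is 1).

Computing P^2 by repeated multiplication:
P^1 =
  1: [1/15, 14/15]
  2: [7/15, 8/15]
P^2 =
  1: [11/25, 14/25]
  2: [7/25, 18/25]

(P^2)[1 -> 2] = 14/25

Answer: 14/25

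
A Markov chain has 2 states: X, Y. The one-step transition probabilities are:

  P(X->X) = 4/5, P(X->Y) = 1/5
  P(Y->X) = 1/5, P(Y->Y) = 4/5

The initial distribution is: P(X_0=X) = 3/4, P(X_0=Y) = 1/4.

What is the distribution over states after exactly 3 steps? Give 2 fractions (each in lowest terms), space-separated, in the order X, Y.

Answer: 277/500 223/500

Derivation:
Propagating the distribution step by step (d_{t+1} = d_t * P):
d_0 = (X=3/4, Y=1/4)
  d_1[X] = 3/4*4/5 + 1/4*1/5 = 13/20
  d_1[Y] = 3/4*1/5 + 1/4*4/5 = 7/20
d_1 = (X=13/20, Y=7/20)
  d_2[X] = 13/20*4/5 + 7/20*1/5 = 59/100
  d_2[Y] = 13/20*1/5 + 7/20*4/5 = 41/100
d_2 = (X=59/100, Y=41/100)
  d_3[X] = 59/100*4/5 + 41/100*1/5 = 277/500
  d_3[Y] = 59/100*1/5 + 41/100*4/5 = 223/500
d_3 = (X=277/500, Y=223/500)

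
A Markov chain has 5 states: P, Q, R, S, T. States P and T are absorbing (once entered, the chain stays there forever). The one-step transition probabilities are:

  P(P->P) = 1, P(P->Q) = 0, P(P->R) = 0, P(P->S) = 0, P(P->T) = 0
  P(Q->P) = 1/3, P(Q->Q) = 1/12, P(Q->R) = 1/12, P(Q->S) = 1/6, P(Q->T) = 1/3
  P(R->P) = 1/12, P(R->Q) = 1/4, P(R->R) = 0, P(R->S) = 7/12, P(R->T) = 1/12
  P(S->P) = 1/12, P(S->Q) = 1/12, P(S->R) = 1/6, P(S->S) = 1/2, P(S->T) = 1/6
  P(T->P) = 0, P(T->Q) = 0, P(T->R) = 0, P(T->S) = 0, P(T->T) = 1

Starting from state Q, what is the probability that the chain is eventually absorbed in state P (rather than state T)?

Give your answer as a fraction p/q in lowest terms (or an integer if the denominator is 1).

Let a_i = P(absorbed in P | start in state i).
Boundary conditions: a_P = 1, a_T = 0.
For each transient state i, a_i = sum_j P(i->j) * a_j:
  a_Q = 1/3*a_P + 1/12*a_Q + 1/12*a_R + 1/6*a_S + 1/3*a_T
  a_R = 1/12*a_P + 1/4*a_Q + 0*a_R + 7/12*a_S + 1/12*a_T
  a_S = 1/12*a_P + 1/12*a_Q + 1/6*a_R + 1/2*a_S + 1/6*a_T

Substituting a_P = 1 and a_T = 0, rearrange to (I - Q) a = r where r[i] = P(i -> P):
  [11/12, -1/12, -1/6] . (a_Q, a_R, a_S) = 1/3
  [-1/4, 1, -7/12] . (a_Q, a_R, a_S) = 1/12
  [-1/12, -1/6, 1/2] . (a_Q, a_R, a_S) = 1/12

Solving yields:
  a_Q = 273/577
  a_R = 247/577
  a_S = 224/577

Starting state is Q, so the absorption probability is a_Q = 273/577.

Answer: 273/577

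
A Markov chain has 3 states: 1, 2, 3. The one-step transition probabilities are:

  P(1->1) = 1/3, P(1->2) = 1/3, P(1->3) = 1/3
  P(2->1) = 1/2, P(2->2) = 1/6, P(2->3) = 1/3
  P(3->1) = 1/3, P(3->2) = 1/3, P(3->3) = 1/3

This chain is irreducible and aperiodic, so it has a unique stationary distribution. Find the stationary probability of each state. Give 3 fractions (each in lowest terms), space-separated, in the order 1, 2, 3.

The stationary distribution satisfies pi = pi * P, i.e.:
  pi_1 = 1/3*pi_1 + 1/2*pi_2 + 1/3*pi_3
  pi_2 = 1/3*pi_1 + 1/6*pi_2 + 1/3*pi_3
  pi_3 = 1/3*pi_1 + 1/3*pi_2 + 1/3*pi_3
with normalization: pi_1 + pi_2 + pi_3 = 1.

Using the first 2 balance equations plus normalization, the linear system A*pi = b is:
  [-2/3, 1/2, 1/3] . pi = 0
  [1/3, -5/6, 1/3] . pi = 0
  [1, 1, 1] . pi = 1

Solving yields:
  pi_1 = 8/21
  pi_2 = 2/7
  pi_3 = 1/3

Verification (pi * P):
  8/21*1/3 + 2/7*1/2 + 1/3*1/3 = 8/21 = pi_1  (ok)
  8/21*1/3 + 2/7*1/6 + 1/3*1/3 = 2/7 = pi_2  (ok)
  8/21*1/3 + 2/7*1/3 + 1/3*1/3 = 1/3 = pi_3  (ok)

Answer: 8/21 2/7 1/3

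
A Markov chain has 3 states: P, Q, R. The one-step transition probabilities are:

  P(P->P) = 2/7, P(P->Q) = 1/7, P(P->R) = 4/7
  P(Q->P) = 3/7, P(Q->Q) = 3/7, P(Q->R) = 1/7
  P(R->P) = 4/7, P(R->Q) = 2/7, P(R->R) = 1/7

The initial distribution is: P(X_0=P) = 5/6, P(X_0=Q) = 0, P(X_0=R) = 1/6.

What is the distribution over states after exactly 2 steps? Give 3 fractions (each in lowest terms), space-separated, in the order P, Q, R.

Propagating the distribution step by step (d_{t+1} = d_t * P):
d_0 = (P=5/6, Q=0, R=1/6)
  d_1[P] = 5/6*2/7 + 0*3/7 + 1/6*4/7 = 1/3
  d_1[Q] = 5/6*1/7 + 0*3/7 + 1/6*2/7 = 1/6
  d_1[R] = 5/6*4/7 + 0*1/7 + 1/6*1/7 = 1/2
d_1 = (P=1/3, Q=1/6, R=1/2)
  d_2[P] = 1/3*2/7 + 1/6*3/7 + 1/2*4/7 = 19/42
  d_2[Q] = 1/3*1/7 + 1/6*3/7 + 1/2*2/7 = 11/42
  d_2[R] = 1/3*4/7 + 1/6*1/7 + 1/2*1/7 = 2/7
d_2 = (P=19/42, Q=11/42, R=2/7)

Answer: 19/42 11/42 2/7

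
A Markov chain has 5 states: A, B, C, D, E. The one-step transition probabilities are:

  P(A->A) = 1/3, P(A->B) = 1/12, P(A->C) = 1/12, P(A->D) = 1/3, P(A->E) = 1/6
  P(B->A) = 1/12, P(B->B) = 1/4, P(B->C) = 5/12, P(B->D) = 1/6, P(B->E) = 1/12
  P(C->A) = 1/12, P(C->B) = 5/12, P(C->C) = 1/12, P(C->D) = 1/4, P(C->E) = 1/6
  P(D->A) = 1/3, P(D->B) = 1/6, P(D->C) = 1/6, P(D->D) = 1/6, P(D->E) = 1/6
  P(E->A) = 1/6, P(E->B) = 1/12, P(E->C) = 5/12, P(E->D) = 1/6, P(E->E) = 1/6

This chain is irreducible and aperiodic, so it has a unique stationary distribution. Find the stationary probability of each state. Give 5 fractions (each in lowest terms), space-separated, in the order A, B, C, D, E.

Answer: 913/4553 958/4553 1008/4553 995/4553 679/4553

Derivation:
The stationary distribution satisfies pi = pi * P, i.e.:
  pi_A = 1/3*pi_A + 1/12*pi_B + 1/12*pi_C + 1/3*pi_D + 1/6*pi_E
  pi_B = 1/12*pi_A + 1/4*pi_B + 5/12*pi_C + 1/6*pi_D + 1/12*pi_E
  pi_C = 1/12*pi_A + 5/12*pi_B + 1/12*pi_C + 1/6*pi_D + 5/12*pi_E
  pi_D = 1/3*pi_A + 1/6*pi_B + 1/4*pi_C + 1/6*pi_D + 1/6*pi_E
  pi_E = 1/6*pi_A + 1/12*pi_B + 1/6*pi_C + 1/6*pi_D + 1/6*pi_E
with normalization: pi_A + pi_B + pi_C + pi_D + pi_E = 1.

Using the first 4 balance equations plus normalization, the linear system A*pi = b is:
  [-2/3, 1/12, 1/12, 1/3, 1/6] . pi = 0
  [1/12, -3/4, 5/12, 1/6, 1/12] . pi = 0
  [1/12, 5/12, -11/12, 1/6, 5/12] . pi = 0
  [1/3, 1/6, 1/4, -5/6, 1/6] . pi = 0
  [1, 1, 1, 1, 1] . pi = 1

Solving yields:
  pi_A = 913/4553
  pi_B = 958/4553
  pi_C = 1008/4553
  pi_D = 995/4553
  pi_E = 679/4553

Verification (pi * P):
  913/4553*1/3 + 958/4553*1/12 + 1008/4553*1/12 + 995/4553*1/3 + 679/4553*1/6 = 913/4553 = pi_A  (ok)
  913/4553*1/12 + 958/4553*1/4 + 1008/4553*5/12 + 995/4553*1/6 + 679/4553*1/12 = 958/4553 = pi_B  (ok)
  913/4553*1/12 + 958/4553*5/12 + 1008/4553*1/12 + 995/4553*1/6 + 679/4553*5/12 = 1008/4553 = pi_C  (ok)
  913/4553*1/3 + 958/4553*1/6 + 1008/4553*1/4 + 995/4553*1/6 + 679/4553*1/6 = 995/4553 = pi_D  (ok)
  913/4553*1/6 + 958/4553*1/12 + 1008/4553*1/6 + 995/4553*1/6 + 679/4553*1/6 = 679/4553 = pi_E  (ok)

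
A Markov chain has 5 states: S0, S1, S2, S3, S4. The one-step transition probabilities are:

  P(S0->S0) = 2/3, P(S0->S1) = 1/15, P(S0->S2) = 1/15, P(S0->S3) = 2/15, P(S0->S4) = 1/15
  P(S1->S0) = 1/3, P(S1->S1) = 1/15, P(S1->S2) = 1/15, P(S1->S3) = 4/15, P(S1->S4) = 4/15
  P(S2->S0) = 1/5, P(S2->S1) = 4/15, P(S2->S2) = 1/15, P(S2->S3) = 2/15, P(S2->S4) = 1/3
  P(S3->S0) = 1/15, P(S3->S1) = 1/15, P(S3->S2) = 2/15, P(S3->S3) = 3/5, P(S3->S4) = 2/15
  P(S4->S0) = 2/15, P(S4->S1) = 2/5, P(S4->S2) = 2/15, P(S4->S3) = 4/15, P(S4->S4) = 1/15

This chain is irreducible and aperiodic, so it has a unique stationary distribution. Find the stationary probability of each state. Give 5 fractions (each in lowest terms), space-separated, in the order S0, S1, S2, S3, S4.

The stationary distribution satisfies pi = pi * P, i.e.:
  pi_S0 = 2/3*pi_S0 + 1/3*pi_S1 + 1/5*pi_S2 + 1/15*pi_S3 + 2/15*pi_S4
  pi_S1 = 1/15*pi_S0 + 1/15*pi_S1 + 4/15*pi_S2 + 1/15*pi_S3 + 2/5*pi_S4
  pi_S2 = 1/15*pi_S0 + 1/15*pi_S1 + 1/15*pi_S2 + 2/15*pi_S3 + 2/15*pi_S4
  pi_S3 = 2/15*pi_S0 + 4/15*pi_S1 + 2/15*pi_S2 + 3/5*pi_S3 + 4/15*pi_S4
  pi_S4 = 1/15*pi_S0 + 4/15*pi_S1 + 1/3*pi_S2 + 2/15*pi_S3 + 1/15*pi_S4
with normalization: pi_S0 + pi_S1 + pi_S2 + pi_S3 + pi_S4 = 1.

Using the first 4 balance equations plus normalization, the linear system A*pi = b is:
  [-1/3, 1/3, 1/5, 1/15, 2/15] . pi = 0
  [1/15, -14/15, 4/15, 1/15, 2/5] . pi = 0
  [1/15, 1/15, -14/15, 2/15, 2/15] . pi = 0
  [2/15, 4/15, 2/15, -2/5, 4/15] . pi = 0
  [1, 1, 1, 1, 1] . pi = 1

Solving yields:
  pi_S0 = 3698/11887
  pi_S1 = 1580/11887
  pi_S2 = 1156/11887
  pi_S3 = 3784/11887
  pi_S4 = 1669/11887

Verification (pi * P):
  3698/11887*2/3 + 1580/11887*1/3 + 1156/11887*1/5 + 3784/11887*1/15 + 1669/11887*2/15 = 3698/11887 = pi_S0  (ok)
  3698/11887*1/15 + 1580/11887*1/15 + 1156/11887*4/15 + 3784/11887*1/15 + 1669/11887*2/5 = 1580/11887 = pi_S1  (ok)
  3698/11887*1/15 + 1580/11887*1/15 + 1156/11887*1/15 + 3784/11887*2/15 + 1669/11887*2/15 = 1156/11887 = pi_S2  (ok)
  3698/11887*2/15 + 1580/11887*4/15 + 1156/11887*2/15 + 3784/11887*3/5 + 1669/11887*4/15 = 3784/11887 = pi_S3  (ok)
  3698/11887*1/15 + 1580/11887*4/15 + 1156/11887*1/3 + 3784/11887*2/15 + 1669/11887*1/15 = 1669/11887 = pi_S4  (ok)

Answer: 3698/11887 1580/11887 1156/11887 3784/11887 1669/11887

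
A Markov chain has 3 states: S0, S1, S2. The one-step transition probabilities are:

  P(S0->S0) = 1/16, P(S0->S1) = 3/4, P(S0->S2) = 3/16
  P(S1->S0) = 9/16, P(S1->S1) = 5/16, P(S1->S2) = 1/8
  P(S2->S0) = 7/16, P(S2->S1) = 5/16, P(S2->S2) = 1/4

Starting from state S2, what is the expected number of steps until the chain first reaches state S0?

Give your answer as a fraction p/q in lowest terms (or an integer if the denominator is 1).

Let h_i = expected steps to first reach S0 from state i.
Boundary: h_S0 = 0.
First-step equations for the other states:
  h_S1 = 1 + 9/16*h_S0 + 5/16*h_S1 + 1/8*h_S2
  h_S2 = 1 + 7/16*h_S0 + 5/16*h_S1 + 1/4*h_S2

Substituting h_S0 = 0 and rearranging gives the linear system (I - Q) h = 1:
  [11/16, -1/8] . (h_S1, h_S2) = 1
  [-5/16, 3/4] . (h_S1, h_S2) = 1

Solving yields:
  h_S1 = 112/61
  h_S2 = 128/61

Starting state is S2, so the expected hitting time is h_S2 = 128/61.

Answer: 128/61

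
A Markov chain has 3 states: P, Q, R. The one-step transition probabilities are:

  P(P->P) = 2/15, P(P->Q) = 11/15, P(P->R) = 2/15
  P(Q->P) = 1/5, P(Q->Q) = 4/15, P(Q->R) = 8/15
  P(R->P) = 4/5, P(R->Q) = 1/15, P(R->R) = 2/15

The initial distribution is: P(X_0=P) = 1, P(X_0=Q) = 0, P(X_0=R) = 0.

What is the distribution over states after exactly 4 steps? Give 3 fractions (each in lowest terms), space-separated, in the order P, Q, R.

Answer: 16369/50625 21272/50625 4328/16875

Derivation:
Propagating the distribution step by step (d_{t+1} = d_t * P):
d_0 = (P=1, Q=0, R=0)
  d_1[P] = 1*2/15 + 0*1/5 + 0*4/5 = 2/15
  d_1[Q] = 1*11/15 + 0*4/15 + 0*1/15 = 11/15
  d_1[R] = 1*2/15 + 0*8/15 + 0*2/15 = 2/15
d_1 = (P=2/15, Q=11/15, R=2/15)
  d_2[P] = 2/15*2/15 + 11/15*1/5 + 2/15*4/5 = 61/225
  d_2[Q] = 2/15*11/15 + 11/15*4/15 + 2/15*1/15 = 68/225
  d_2[R] = 2/15*2/15 + 11/15*8/15 + 2/15*2/15 = 32/75
d_2 = (P=61/225, Q=68/225, R=32/75)
  d_3[P] = 61/225*2/15 + 68/225*1/5 + 32/75*4/5 = 1478/3375
  d_3[Q] = 61/225*11/15 + 68/225*4/15 + 32/75*1/15 = 1039/3375
  d_3[R] = 61/225*2/15 + 68/225*8/15 + 32/75*2/15 = 286/1125
d_3 = (P=1478/3375, Q=1039/3375, R=286/1125)
  d_4[P] = 1478/3375*2/15 + 1039/3375*1/5 + 286/1125*4/5 = 16369/50625
  d_4[Q] = 1478/3375*11/15 + 1039/3375*4/15 + 286/1125*1/15 = 21272/50625
  d_4[R] = 1478/3375*2/15 + 1039/3375*8/15 + 286/1125*2/15 = 4328/16875
d_4 = (P=16369/50625, Q=21272/50625, R=4328/16875)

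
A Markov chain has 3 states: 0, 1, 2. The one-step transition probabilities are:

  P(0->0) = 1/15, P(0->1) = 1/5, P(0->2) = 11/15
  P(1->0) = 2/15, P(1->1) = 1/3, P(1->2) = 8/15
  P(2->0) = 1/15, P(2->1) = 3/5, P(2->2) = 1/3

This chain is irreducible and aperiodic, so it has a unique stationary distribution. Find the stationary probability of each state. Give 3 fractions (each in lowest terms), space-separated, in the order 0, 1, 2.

Answer: 28/291 43/97 134/291

Derivation:
The stationary distribution satisfies pi = pi * P, i.e.:
  pi_0 = 1/15*pi_0 + 2/15*pi_1 + 1/15*pi_2
  pi_1 = 1/5*pi_0 + 1/3*pi_1 + 3/5*pi_2
  pi_2 = 11/15*pi_0 + 8/15*pi_1 + 1/3*pi_2
with normalization: pi_0 + pi_1 + pi_2 = 1.

Using the first 2 balance equations plus normalization, the linear system A*pi = b is:
  [-14/15, 2/15, 1/15] . pi = 0
  [1/5, -2/3, 3/5] . pi = 0
  [1, 1, 1] . pi = 1

Solving yields:
  pi_0 = 28/291
  pi_1 = 43/97
  pi_2 = 134/291

Verification (pi * P):
  28/291*1/15 + 43/97*2/15 + 134/291*1/15 = 28/291 = pi_0  (ok)
  28/291*1/5 + 43/97*1/3 + 134/291*3/5 = 43/97 = pi_1  (ok)
  28/291*11/15 + 43/97*8/15 + 134/291*1/3 = 134/291 = pi_2  (ok)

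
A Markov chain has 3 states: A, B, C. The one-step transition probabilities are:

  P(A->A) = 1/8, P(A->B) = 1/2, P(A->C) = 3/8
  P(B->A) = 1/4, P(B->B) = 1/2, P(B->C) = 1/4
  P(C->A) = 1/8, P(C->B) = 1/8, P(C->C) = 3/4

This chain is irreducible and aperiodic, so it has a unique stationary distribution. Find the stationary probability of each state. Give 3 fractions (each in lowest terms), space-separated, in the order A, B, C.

Answer: 6/37 11/37 20/37

Derivation:
The stationary distribution satisfies pi = pi * P, i.e.:
  pi_A = 1/8*pi_A + 1/4*pi_B + 1/8*pi_C
  pi_B = 1/2*pi_A + 1/2*pi_B + 1/8*pi_C
  pi_C = 3/8*pi_A + 1/4*pi_B + 3/4*pi_C
with normalization: pi_A + pi_B + pi_C = 1.

Using the first 2 balance equations plus normalization, the linear system A*pi = b is:
  [-7/8, 1/4, 1/8] . pi = 0
  [1/2, -1/2, 1/8] . pi = 0
  [1, 1, 1] . pi = 1

Solving yields:
  pi_A = 6/37
  pi_B = 11/37
  pi_C = 20/37

Verification (pi * P):
  6/37*1/8 + 11/37*1/4 + 20/37*1/8 = 6/37 = pi_A  (ok)
  6/37*1/2 + 11/37*1/2 + 20/37*1/8 = 11/37 = pi_B  (ok)
  6/37*3/8 + 11/37*1/4 + 20/37*3/4 = 20/37 = pi_C  (ok)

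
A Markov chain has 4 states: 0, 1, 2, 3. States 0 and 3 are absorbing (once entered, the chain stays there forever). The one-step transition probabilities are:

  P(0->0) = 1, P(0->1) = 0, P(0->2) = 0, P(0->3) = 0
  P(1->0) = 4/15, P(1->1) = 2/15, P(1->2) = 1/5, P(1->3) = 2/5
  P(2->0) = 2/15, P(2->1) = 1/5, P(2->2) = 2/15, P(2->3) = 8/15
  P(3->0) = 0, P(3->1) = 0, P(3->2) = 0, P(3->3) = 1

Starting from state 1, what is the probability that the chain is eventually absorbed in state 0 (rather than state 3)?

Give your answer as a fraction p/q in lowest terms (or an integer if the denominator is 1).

Let a_i = P(absorbed in 0 | start in state i).
Boundary conditions: a_0 = 1, a_3 = 0.
For each transient state i, a_i = sum_j P(i->j) * a_j:
  a_1 = 4/15*a_0 + 2/15*a_1 + 1/5*a_2 + 2/5*a_3
  a_2 = 2/15*a_0 + 1/5*a_1 + 2/15*a_2 + 8/15*a_3

Substituting a_0 = 1 and a_3 = 0, rearrange to (I - Q) a = r where r[i] = P(i -> 0):
  [13/15, -1/5] . (a_1, a_2) = 4/15
  [-1/5, 13/15] . (a_1, a_2) = 2/15

Solving yields:
  a_1 = 29/80
  a_2 = 19/80

Starting state is 1, so the absorption probability is a_1 = 29/80.

Answer: 29/80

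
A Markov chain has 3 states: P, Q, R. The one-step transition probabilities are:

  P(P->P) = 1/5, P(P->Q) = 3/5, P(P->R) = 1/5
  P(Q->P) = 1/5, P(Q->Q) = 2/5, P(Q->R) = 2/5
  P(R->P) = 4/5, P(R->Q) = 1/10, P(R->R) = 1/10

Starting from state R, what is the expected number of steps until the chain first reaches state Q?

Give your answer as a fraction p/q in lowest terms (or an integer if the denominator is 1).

Let h_i = expected steps to first reach Q from state i.
Boundary: h_Q = 0.
First-step equations for the other states:
  h_P = 1 + 1/5*h_P + 3/5*h_Q + 1/5*h_R
  h_R = 1 + 4/5*h_P + 1/10*h_Q + 1/10*h_R

Substituting h_Q = 0 and rearranging gives the linear system (I - Q) h = 1:
  [4/5, -1/5] . (h_P, h_R) = 1
  [-4/5, 9/10] . (h_P, h_R) = 1

Solving yields:
  h_P = 55/28
  h_R = 20/7

Starting state is R, so the expected hitting time is h_R = 20/7.

Answer: 20/7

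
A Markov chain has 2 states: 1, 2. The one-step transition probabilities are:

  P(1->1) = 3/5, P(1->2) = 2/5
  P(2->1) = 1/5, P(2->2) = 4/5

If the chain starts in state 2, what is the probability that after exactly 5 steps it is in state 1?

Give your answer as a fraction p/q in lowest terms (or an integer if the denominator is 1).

Computing P^5 by repeated multiplication:
P^1 =
  1: [3/5, 2/5]
  2: [1/5, 4/5]
P^2 =
  1: [11/25, 14/25]
  2: [7/25, 18/25]
P^3 =
  1: [47/125, 78/125]
  2: [39/125, 86/125]
P^4 =
  1: [219/625, 406/625]
  2: [203/625, 422/625]
P^5 =
  1: [1063/3125, 2062/3125]
  2: [1031/3125, 2094/3125]

(P^5)[2 -> 1] = 1031/3125

Answer: 1031/3125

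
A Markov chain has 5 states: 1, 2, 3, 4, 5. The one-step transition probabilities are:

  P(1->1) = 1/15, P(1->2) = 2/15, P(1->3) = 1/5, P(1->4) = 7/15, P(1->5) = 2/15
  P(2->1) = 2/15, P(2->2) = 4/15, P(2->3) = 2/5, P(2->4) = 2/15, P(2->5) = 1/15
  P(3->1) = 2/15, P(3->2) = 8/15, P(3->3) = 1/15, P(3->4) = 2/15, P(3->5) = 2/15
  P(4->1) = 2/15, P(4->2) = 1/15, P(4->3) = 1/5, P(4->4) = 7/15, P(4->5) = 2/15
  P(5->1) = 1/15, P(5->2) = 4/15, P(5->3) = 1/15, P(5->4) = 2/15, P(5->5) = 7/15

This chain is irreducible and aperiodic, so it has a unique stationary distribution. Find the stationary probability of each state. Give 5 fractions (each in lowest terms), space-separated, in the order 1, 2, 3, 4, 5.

The stationary distribution satisfies pi = pi * P, i.e.:
  pi_1 = 1/15*pi_1 + 2/15*pi_2 + 2/15*pi_3 + 2/15*pi_4 + 1/15*pi_5
  pi_2 = 2/15*pi_1 + 4/15*pi_2 + 8/15*pi_3 + 1/15*pi_4 + 4/15*pi_5
  pi_3 = 1/5*pi_1 + 2/5*pi_2 + 1/15*pi_3 + 1/5*pi_4 + 1/15*pi_5
  pi_4 = 7/15*pi_1 + 2/15*pi_2 + 2/15*pi_3 + 7/15*pi_4 + 2/15*pi_5
  pi_5 = 2/15*pi_1 + 1/15*pi_2 + 2/15*pi_3 + 2/15*pi_4 + 7/15*pi_5
with normalization: pi_1 + pi_2 + pi_3 + pi_4 + pi_5 = 1.

Using the first 4 balance equations plus normalization, the linear system A*pi = b is:
  [-14/15, 2/15, 2/15, 2/15, 1/15] . pi = 0
  [2/15, -11/15, 8/15, 1/15, 4/15] . pi = 0
  [1/5, 2/5, -14/15, 1/5, 1/15] . pi = 0
  [7/15, 2/15, 2/15, -8/15, 2/15] . pi = 0
  [1, 1, 1, 1, 1] . pi = 1

Solving yields:
  pi_1 = 3406/29855
  pi_2 = 1514/5971
  pi_3 = 5991/29855
  pi_4 = 7674/29855
  pi_5 = 5214/29855

Verification (pi * P):
  3406/29855*1/15 + 1514/5971*2/15 + 5991/29855*2/15 + 7674/29855*2/15 + 5214/29855*1/15 = 3406/29855 = pi_1  (ok)
  3406/29855*2/15 + 1514/5971*4/15 + 5991/29855*8/15 + 7674/29855*1/15 + 5214/29855*4/15 = 1514/5971 = pi_2  (ok)
  3406/29855*1/5 + 1514/5971*2/5 + 5991/29855*1/15 + 7674/29855*1/5 + 5214/29855*1/15 = 5991/29855 = pi_3  (ok)
  3406/29855*7/15 + 1514/5971*2/15 + 5991/29855*2/15 + 7674/29855*7/15 + 5214/29855*2/15 = 7674/29855 = pi_4  (ok)
  3406/29855*2/15 + 1514/5971*1/15 + 5991/29855*2/15 + 7674/29855*2/15 + 5214/29855*7/15 = 5214/29855 = pi_5  (ok)

Answer: 3406/29855 1514/5971 5991/29855 7674/29855 5214/29855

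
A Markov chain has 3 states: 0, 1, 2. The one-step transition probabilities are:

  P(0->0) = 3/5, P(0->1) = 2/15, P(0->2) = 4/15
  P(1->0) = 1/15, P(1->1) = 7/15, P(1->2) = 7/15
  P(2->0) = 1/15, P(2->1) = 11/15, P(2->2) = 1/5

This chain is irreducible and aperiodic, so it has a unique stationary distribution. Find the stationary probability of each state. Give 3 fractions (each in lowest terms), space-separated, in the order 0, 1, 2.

Answer: 1/7 68/133 46/133

Derivation:
The stationary distribution satisfies pi = pi * P, i.e.:
  pi_0 = 3/5*pi_0 + 1/15*pi_1 + 1/15*pi_2
  pi_1 = 2/15*pi_0 + 7/15*pi_1 + 11/15*pi_2
  pi_2 = 4/15*pi_0 + 7/15*pi_1 + 1/5*pi_2
with normalization: pi_0 + pi_1 + pi_2 = 1.

Using the first 2 balance equations plus normalization, the linear system A*pi = b is:
  [-2/5, 1/15, 1/15] . pi = 0
  [2/15, -8/15, 11/15] . pi = 0
  [1, 1, 1] . pi = 1

Solving yields:
  pi_0 = 1/7
  pi_1 = 68/133
  pi_2 = 46/133

Verification (pi * P):
  1/7*3/5 + 68/133*1/15 + 46/133*1/15 = 1/7 = pi_0  (ok)
  1/7*2/15 + 68/133*7/15 + 46/133*11/15 = 68/133 = pi_1  (ok)
  1/7*4/15 + 68/133*7/15 + 46/133*1/5 = 46/133 = pi_2  (ok)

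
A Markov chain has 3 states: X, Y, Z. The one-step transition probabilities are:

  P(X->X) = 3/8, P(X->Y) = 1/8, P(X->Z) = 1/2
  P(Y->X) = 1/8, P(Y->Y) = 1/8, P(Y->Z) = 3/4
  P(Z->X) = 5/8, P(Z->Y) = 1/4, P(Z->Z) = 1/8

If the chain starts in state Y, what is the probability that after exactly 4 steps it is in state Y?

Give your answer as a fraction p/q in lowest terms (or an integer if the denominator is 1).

Computing P^4 by repeated multiplication:
P^1 =
  X: [3/8, 1/8, 1/2]
  Y: [1/8, 1/8, 3/4]
  Z: [5/8, 1/4, 1/8]
P^2 =
  X: [15/32, 3/16, 11/32]
  Y: [17/32, 7/32, 1/4]
  Z: [11/32, 9/64, 33/64]
P^3 =
  X: [53/128, 43/256, 107/256]
  Y: [49/128, 5/32, 59/128]
  Z: [15/32, 97/512, 175/512]
P^4 =
  X: [7/16, 363/2048, 789/2048]
  Y: [231/512, 187/1024, 375/1024]
  Z: [423/1024, 687/4096, 1717/4096]

(P^4)[Y -> Y] = 187/1024

Answer: 187/1024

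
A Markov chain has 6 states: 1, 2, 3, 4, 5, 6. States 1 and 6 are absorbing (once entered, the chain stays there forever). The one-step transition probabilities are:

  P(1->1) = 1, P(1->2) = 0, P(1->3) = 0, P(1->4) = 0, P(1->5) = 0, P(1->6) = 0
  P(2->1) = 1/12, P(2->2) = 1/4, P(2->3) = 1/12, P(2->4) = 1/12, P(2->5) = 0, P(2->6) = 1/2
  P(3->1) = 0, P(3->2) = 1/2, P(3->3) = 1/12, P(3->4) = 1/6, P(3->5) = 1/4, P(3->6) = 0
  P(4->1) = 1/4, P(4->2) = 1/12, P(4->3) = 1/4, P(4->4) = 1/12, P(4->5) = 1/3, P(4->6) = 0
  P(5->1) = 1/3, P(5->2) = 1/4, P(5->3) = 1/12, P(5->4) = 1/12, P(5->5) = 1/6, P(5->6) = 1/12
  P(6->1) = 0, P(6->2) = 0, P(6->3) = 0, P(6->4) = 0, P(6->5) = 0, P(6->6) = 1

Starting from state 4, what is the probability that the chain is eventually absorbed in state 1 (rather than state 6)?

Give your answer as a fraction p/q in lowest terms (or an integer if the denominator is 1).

Answer: 1244/2063

Derivation:
Let a_i = P(absorbed in 1 | start in state i).
Boundary conditions: a_1 = 1, a_6 = 0.
For each transient state i, a_i = sum_j P(i->j) * a_j:
  a_2 = 1/12*a_1 + 1/4*a_2 + 1/12*a_3 + 1/12*a_4 + 0*a_5 + 1/2*a_6
  a_3 = 0*a_1 + 1/2*a_2 + 1/12*a_3 + 1/6*a_4 + 1/4*a_5 + 0*a_6
  a_4 = 1/4*a_1 + 1/12*a_2 + 1/4*a_3 + 1/12*a_4 + 1/3*a_5 + 0*a_6
  a_5 = 1/3*a_1 + 1/4*a_2 + 1/12*a_3 + 1/12*a_4 + 1/6*a_5 + 1/12*a_6

Substituting a_1 = 1 and a_6 = 0, rearrange to (I - Q) a = r where r[i] = P(i -> 1):
  [3/4, -1/12, -1/12, 0] . (a_2, a_3, a_4, a_5) = 1/12
  [-1/2, 11/12, -1/6, -1/4] . (a_2, a_3, a_4, a_5) = 0
  [-1/12, -1/4, 11/12, -1/3] . (a_2, a_3, a_4, a_5) = 1/4
  [-1/4, -1/12, -1/12, 5/6] . (a_2, a_3, a_4, a_5) = 1/3

Solving yields:
  a_2 = 911/4126
  a_3 = 1585/4126
  a_4 = 1244/2063
  a_5 = 2331/4126

Starting state is 4, so the absorption probability is a_4 = 1244/2063.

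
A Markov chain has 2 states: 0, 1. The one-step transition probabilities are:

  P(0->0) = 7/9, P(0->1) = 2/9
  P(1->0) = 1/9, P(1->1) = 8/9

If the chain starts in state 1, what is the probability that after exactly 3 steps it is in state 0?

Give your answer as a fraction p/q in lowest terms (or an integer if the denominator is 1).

Answer: 19/81

Derivation:
Computing P^3 by repeated multiplication:
P^1 =
  0: [7/9, 2/9]
  1: [1/9, 8/9]
P^2 =
  0: [17/27, 10/27]
  1: [5/27, 22/27]
P^3 =
  0: [43/81, 38/81]
  1: [19/81, 62/81]

(P^3)[1 -> 0] = 19/81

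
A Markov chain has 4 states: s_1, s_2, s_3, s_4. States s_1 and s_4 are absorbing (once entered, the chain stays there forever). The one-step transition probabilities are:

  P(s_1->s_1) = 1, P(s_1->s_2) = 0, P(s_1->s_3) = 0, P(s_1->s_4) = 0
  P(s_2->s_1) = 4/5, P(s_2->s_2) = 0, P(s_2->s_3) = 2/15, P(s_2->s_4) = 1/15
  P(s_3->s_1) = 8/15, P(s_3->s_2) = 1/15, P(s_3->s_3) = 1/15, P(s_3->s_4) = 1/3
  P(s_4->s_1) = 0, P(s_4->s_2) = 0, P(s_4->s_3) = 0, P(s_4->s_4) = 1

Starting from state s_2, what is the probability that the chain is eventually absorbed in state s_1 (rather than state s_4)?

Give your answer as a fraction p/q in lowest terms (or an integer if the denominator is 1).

Let a_i = P(absorbed in s_1 | start in state i).
Boundary conditions: a_s_1 = 1, a_s_4 = 0.
For each transient state i, a_i = sum_j P(i->j) * a_j:
  a_s_2 = 4/5*a_s_1 + 0*a_s_2 + 2/15*a_s_3 + 1/15*a_s_4
  a_s_3 = 8/15*a_s_1 + 1/15*a_s_2 + 1/15*a_s_3 + 1/3*a_s_4

Substituting a_s_1 = 1 and a_s_4 = 0, rearrange to (I - Q) a = r where r[i] = P(i -> s_1):
  [1, -2/15] . (a_s_2, a_s_3) = 4/5
  [-1/15, 14/15] . (a_s_2, a_s_3) = 8/15

Solving yields:
  a_s_2 = 23/26
  a_s_3 = 33/52

Starting state is s_2, so the absorption probability is a_s_2 = 23/26.

Answer: 23/26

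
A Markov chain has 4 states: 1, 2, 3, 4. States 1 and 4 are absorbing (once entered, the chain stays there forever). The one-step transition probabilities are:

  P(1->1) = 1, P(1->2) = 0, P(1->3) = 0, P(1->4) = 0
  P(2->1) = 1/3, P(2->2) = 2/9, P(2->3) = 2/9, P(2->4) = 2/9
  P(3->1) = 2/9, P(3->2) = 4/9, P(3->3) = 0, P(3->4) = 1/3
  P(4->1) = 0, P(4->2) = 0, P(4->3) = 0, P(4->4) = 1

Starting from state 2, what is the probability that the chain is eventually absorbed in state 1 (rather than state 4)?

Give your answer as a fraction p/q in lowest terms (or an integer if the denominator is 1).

Answer: 31/55

Derivation:
Let a_i = P(absorbed in 1 | start in state i).
Boundary conditions: a_1 = 1, a_4 = 0.
For each transient state i, a_i = sum_j P(i->j) * a_j:
  a_2 = 1/3*a_1 + 2/9*a_2 + 2/9*a_3 + 2/9*a_4
  a_3 = 2/9*a_1 + 4/9*a_2 + 0*a_3 + 1/3*a_4

Substituting a_1 = 1 and a_4 = 0, rearrange to (I - Q) a = r where r[i] = P(i -> 1):
  [7/9, -2/9] . (a_2, a_3) = 1/3
  [-4/9, 1] . (a_2, a_3) = 2/9

Solving yields:
  a_2 = 31/55
  a_3 = 26/55

Starting state is 2, so the absorption probability is a_2 = 31/55.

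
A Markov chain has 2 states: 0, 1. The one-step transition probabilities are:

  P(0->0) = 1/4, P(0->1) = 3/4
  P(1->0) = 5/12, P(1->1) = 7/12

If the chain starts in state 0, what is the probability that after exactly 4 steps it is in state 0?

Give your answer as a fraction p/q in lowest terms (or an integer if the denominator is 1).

Computing P^4 by repeated multiplication:
P^1 =
  0: [1/4, 3/4]
  1: [5/12, 7/12]
P^2 =
  0: [3/8, 5/8]
  1: [25/72, 47/72]
P^3 =
  0: [17/48, 31/48]
  1: [155/432, 277/432]
P^4 =
  0: [103/288, 185/288]
  1: [925/2592, 1667/2592]

(P^4)[0 -> 0] = 103/288

Answer: 103/288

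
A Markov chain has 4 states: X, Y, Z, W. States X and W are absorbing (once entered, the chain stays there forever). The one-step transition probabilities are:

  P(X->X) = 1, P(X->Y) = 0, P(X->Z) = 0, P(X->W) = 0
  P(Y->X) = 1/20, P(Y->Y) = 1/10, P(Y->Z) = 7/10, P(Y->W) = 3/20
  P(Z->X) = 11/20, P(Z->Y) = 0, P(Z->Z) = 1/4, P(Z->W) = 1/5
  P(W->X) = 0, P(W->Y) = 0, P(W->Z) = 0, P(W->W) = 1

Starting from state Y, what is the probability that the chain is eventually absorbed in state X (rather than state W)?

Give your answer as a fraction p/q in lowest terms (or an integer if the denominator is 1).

Let a_i = P(absorbed in X | start in state i).
Boundary conditions: a_X = 1, a_W = 0.
For each transient state i, a_i = sum_j P(i->j) * a_j:
  a_Y = 1/20*a_X + 1/10*a_Y + 7/10*a_Z + 3/20*a_W
  a_Z = 11/20*a_X + 0*a_Y + 1/4*a_Z + 1/5*a_W

Substituting a_X = 1 and a_W = 0, rearrange to (I - Q) a = r where r[i] = P(i -> X):
  [9/10, -7/10] . (a_Y, a_Z) = 1/20
  [0, 3/4] . (a_Y, a_Z) = 11/20

Solving yields:
  a_Y = 169/270
  a_Z = 11/15

Starting state is Y, so the absorption probability is a_Y = 169/270.

Answer: 169/270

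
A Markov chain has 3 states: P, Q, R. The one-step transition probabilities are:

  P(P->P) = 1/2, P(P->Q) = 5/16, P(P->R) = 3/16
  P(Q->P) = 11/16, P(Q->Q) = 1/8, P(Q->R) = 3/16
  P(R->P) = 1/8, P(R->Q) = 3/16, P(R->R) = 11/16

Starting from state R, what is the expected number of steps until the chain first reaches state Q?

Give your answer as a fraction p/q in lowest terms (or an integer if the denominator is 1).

Let h_i = expected steps to first reach Q from state i.
Boundary: h_Q = 0.
First-step equations for the other states:
  h_P = 1 + 1/2*h_P + 5/16*h_Q + 3/16*h_R
  h_R = 1 + 1/8*h_P + 3/16*h_Q + 11/16*h_R

Substituting h_Q = 0 and rearranging gives the linear system (I - Q) h = 1:
  [1/2, -3/16] . (h_P, h_R) = 1
  [-1/8, 5/16] . (h_P, h_R) = 1

Solving yields:
  h_P = 64/17
  h_R = 80/17

Starting state is R, so the expected hitting time is h_R = 80/17.

Answer: 80/17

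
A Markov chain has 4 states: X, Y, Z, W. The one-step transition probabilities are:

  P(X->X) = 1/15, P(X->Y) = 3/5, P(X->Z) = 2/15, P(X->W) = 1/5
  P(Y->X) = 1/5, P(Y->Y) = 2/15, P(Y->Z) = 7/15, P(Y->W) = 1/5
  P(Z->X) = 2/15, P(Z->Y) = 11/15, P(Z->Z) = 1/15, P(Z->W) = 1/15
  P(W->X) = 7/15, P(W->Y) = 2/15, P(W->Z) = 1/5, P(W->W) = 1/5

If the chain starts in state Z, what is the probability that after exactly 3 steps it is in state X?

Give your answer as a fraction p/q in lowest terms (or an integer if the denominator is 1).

Computing P^3 by repeated multiplication:
P^1 =
  X: [1/15, 3/5, 2/15, 1/5]
  Y: [1/5, 2/15, 7/15, 1/5]
  Z: [2/15, 11/15, 1/15, 1/15]
  W: [7/15, 2/15, 1/5, 1/5]
P^2 =
  X: [53/225, 11/45, 76/225, 41/225]
  Y: [44/225, 38/75, 4/25, 31/225]
  Z: [44/225, 53/225, 17/45, 43/225]
  W: [8/45, 106/225, 8/45, 13/75]
P^3 =
  X: [73/375, 301/675, 46/225, 523/3375]
  Y: [1/5, 1082/3375, 203/675, 67/375]
  Z: [674/3375, 1523/3375, 673/3375, 101/675]
  W: [79/375, 218/675, 979/3375, 119/675]

(P^3)[Z -> X] = 674/3375

Answer: 674/3375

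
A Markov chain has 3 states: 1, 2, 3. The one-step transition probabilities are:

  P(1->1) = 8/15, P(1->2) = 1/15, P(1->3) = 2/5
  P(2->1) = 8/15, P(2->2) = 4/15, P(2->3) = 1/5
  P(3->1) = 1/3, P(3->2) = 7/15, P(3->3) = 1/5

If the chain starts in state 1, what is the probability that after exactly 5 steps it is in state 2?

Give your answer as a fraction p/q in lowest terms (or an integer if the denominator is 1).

Answer: 2161/9375

Derivation:
Computing P^5 by repeated multiplication:
P^1 =
  1: [8/15, 1/15, 2/5]
  2: [8/15, 4/15, 1/5]
  3: [1/3, 7/15, 1/5]
P^2 =
  1: [34/75, 6/25, 23/75]
  2: [37/75, 1/5, 23/75]
  3: [37/75, 6/25, 4/15]
P^3 =
  1: [59/125, 89/375, 109/375]
  2: [59/125, 86/375, 112/375]
  3: [12/25, 83/375, 112/375]
P^4 =
  1: [297/625, 144/625, 184/625]
  2: [296/625, 29/125, 184/625]
  3: [296/625, 144/625, 37/125]
P^5 =
  1: [4448/9375, 2161/9375, 922/3125]
  2: [4448/9375, 2164/9375, 921/3125]
  3: [889/1875, 2167/9375, 921/3125]

(P^5)[1 -> 2] = 2161/9375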